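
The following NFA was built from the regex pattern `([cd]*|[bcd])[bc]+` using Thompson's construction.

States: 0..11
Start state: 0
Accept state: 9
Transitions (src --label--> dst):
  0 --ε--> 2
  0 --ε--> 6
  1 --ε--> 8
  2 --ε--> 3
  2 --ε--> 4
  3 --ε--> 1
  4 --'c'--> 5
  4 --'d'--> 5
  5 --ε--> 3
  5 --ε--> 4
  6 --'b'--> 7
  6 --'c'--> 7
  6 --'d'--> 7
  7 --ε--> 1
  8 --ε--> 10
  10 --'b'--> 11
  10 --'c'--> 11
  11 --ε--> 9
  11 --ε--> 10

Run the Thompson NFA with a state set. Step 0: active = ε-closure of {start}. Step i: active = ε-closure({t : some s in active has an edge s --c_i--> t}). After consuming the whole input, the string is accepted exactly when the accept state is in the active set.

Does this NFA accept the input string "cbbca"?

S₀ = ε-closure({0}) = {0,1,2,3,4,6,8,10}
'c' @ 1: {1,3,4,5,7,8,9,10,11}  [accepting]
'b' @ 2: {9,10,11}  [accepting]
'b' @ 3: {9,10,11}  [accepting]
'c' @ 4: {9,10,11}  [accepting]
'a' @ 5: {}  — state set empty
after full input: {}  (accept=9 not in)

Answer: REJECT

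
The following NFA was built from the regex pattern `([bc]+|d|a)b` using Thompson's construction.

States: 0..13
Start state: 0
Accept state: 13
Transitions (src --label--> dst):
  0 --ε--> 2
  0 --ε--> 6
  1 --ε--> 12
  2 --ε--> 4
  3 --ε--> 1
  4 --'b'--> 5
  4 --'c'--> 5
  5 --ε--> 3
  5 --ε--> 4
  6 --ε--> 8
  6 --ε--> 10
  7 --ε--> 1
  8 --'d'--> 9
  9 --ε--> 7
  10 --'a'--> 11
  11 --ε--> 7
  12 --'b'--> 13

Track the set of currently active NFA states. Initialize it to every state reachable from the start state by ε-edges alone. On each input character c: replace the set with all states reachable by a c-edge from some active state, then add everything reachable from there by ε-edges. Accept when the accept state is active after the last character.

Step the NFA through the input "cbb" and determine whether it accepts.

Answer: ACCEPT

Trace:
S₀ = ε-closure({0}) = {0,2,4,6,8,10}
'c' @ 1: {1,3,4,5,12}
'b' @ 2: {1,3,4,5,12,13}  [accepting]
'b' @ 3: {1,3,4,5,12,13}  [accepting]
after full input: {1,3,4,5,12,13}  (accept=13 in)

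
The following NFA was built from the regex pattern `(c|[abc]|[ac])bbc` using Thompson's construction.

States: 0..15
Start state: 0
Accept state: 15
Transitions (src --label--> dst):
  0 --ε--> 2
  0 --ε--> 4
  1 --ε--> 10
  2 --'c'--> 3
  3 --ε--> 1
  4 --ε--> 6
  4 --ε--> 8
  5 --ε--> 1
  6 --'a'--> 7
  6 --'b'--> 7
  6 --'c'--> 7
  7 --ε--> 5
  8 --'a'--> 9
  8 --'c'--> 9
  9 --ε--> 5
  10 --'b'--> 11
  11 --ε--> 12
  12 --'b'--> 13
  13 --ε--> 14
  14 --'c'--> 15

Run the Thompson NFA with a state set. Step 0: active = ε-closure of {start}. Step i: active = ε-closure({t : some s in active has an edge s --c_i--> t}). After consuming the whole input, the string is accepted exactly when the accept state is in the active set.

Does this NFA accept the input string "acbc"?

Answer: REJECT

Derivation:
initial (ε-close {0}): {0,2,4,6,8}
'a' @ 1: {1,5,7,9,10}
'c' @ 2: {}  — dead — no transitions
rest 'bc' ignored (set empty)
end set {} — state 15 not in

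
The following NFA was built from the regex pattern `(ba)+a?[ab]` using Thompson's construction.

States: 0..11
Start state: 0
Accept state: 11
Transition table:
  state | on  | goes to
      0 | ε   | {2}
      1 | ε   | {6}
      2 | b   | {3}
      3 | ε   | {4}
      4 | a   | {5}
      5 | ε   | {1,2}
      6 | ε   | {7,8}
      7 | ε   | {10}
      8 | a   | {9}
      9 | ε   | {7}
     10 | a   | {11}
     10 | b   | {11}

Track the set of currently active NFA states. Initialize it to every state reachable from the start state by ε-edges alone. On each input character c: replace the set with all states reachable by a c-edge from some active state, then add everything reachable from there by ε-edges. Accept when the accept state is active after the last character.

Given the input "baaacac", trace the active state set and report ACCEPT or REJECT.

S₀ = ε-closure({0}) = {0,2}
'b' @ 1: {3,4}
'a' @ 2: {1,2,5,6,7,8,10}
'a' @ 3: {7,9,10,11}  ✓accept
'a' @ 4: {11}  ✓accept
'c' @ 5: {}  — state set empty
rest 'ac' ignored (set empty)
end set {} — state 11 not in

Answer: REJECT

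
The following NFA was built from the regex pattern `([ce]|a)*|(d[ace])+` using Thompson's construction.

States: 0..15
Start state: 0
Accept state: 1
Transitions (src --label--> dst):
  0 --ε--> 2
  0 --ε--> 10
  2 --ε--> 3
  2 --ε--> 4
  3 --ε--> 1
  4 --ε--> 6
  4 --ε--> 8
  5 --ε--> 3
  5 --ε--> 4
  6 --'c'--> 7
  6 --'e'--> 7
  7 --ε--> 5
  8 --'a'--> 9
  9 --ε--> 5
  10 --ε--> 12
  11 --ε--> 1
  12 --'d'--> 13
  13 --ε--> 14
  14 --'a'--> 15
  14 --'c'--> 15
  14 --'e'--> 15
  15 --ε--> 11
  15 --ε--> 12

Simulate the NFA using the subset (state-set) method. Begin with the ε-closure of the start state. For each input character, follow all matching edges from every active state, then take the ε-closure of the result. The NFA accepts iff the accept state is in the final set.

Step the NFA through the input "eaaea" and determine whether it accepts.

initial (ε-close {0}): {0,1,2,3,4,6,8,10,12}
'e' @ 1: {1,3,4,5,6,7,8}  ✓accept
'a' @ 2: {1,3,4,5,6,8,9}  ✓accept
'a' @ 3: {1,3,4,5,6,8,9}  ✓accept
'e' @ 4: {1,3,4,5,6,7,8}  ✓accept
'a' @ 5: {1,3,4,5,6,8,9}  ✓accept
after full input: {1,3,4,5,6,8,9}  (accept=1 in)

Answer: ACCEPT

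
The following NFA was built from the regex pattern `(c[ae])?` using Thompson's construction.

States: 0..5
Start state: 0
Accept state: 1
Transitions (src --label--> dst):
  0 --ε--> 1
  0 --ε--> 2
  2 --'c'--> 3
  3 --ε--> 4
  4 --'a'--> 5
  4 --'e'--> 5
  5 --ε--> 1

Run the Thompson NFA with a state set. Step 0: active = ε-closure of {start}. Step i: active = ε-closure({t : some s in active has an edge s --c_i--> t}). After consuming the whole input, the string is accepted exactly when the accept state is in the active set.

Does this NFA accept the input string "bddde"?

S₀ = ε-closure({0}) = {0,1,2}
'b' @ 1: {}  — no active states
rest 'ddde' ignored (set empty)
end set {} — state 1 not in

Answer: REJECT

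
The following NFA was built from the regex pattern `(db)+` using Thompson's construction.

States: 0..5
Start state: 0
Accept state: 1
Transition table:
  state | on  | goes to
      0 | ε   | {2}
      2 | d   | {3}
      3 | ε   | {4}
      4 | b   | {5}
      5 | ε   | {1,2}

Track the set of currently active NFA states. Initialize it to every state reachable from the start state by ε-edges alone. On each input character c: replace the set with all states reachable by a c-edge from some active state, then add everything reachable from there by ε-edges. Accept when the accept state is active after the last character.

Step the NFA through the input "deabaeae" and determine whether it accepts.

Answer: REJECT

Derivation:
start: ε-closure({0}) = {0,2}
'd' @ 1: {3,4}
'e' @ 2: {}  — dead — no transitions
rest 'abaeae' ignored (set empty)
after full input: {}  (accept=1 not in)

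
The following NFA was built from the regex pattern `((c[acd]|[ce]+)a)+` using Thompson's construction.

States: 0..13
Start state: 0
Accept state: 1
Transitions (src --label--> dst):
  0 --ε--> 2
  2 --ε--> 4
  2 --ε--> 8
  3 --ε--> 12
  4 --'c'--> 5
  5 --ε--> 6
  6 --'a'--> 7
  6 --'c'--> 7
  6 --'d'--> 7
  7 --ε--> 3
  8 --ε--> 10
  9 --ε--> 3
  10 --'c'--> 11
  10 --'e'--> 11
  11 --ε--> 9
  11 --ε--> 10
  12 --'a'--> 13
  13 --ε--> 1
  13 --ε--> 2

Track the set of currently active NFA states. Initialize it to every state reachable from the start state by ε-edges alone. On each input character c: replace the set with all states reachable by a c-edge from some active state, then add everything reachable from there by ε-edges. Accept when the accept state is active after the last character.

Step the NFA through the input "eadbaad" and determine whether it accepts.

start: ε-closure({0}) = {0,2,4,8,10}
'e' @ 1: {3,9,10,11,12}
'a' @ 2: {1,2,4,8,10,13}  (accept∈set)
'd' @ 3: {}  — no active states
rest 'baad' ignored (set empty)
end set {} — state 1 not in

Answer: REJECT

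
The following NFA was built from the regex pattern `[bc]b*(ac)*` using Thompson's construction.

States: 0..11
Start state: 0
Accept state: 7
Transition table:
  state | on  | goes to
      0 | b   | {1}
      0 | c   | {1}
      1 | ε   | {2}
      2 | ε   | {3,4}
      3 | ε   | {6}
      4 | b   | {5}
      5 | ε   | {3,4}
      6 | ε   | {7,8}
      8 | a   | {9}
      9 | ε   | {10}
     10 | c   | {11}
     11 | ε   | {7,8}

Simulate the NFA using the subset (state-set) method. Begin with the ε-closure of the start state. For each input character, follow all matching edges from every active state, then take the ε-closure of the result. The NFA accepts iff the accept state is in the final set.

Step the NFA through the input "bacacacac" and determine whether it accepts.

initial (ε-close {0}): {0}
'b' @ 1: {1,2,3,4,6,7,8}  ✓accept
'a' @ 2: {9,10}
'c' @ 3: {7,8,11}  ✓accept
'a' @ 4: {9,10}
'c' @ 5: {7,8,11}  ✓accept
'a' @ 6: {9,10}
'c' @ 7: {7,8,11}  ✓accept
'a' @ 8: {9,10}
'c' @ 9: {7,8,11}  ✓accept
end set {7,8,11} — state 7 in

Answer: ACCEPT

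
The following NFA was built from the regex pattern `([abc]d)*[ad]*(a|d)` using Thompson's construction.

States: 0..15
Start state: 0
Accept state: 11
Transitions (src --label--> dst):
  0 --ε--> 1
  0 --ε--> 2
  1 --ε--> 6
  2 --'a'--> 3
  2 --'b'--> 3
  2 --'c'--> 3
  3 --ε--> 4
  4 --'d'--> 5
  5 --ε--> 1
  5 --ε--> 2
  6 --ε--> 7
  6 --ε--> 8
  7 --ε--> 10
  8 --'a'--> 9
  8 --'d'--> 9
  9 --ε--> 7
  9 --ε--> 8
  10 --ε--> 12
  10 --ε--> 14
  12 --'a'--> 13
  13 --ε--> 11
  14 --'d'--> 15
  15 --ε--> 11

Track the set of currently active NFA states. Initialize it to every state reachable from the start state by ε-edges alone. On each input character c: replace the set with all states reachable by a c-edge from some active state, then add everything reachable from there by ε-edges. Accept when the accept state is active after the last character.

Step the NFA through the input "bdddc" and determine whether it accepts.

S₀ = ε-closure({0}) = {0,1,2,6,7,8,10,12,14}
'b' @ 1: {3,4}
'd' @ 2: {1,2,5,6,7,8,10,12,14}
'd' @ 3: {7,8,9,10,11,12,14,15}  ✓accept
'd' @ 4: {7,8,9,10,11,12,14,15}  ✓accept
'c' @ 5: {}  — state set empty
final: {}; accept 11 not in set

Answer: REJECT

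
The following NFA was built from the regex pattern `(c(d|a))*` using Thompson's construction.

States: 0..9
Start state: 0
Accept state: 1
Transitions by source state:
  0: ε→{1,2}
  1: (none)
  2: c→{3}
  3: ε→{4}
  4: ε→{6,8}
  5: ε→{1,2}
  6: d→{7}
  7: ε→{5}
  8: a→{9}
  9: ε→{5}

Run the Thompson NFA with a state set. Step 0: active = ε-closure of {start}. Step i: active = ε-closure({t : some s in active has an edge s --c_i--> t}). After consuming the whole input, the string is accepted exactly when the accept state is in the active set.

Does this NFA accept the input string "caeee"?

Answer: REJECT

Steps:
start: ε-closure({0}) = {0,1,2}
'c' @ 1: {3,4,6,8}
'a' @ 2: {1,2,5,9}  [accepting]
'e' @ 3: {}  — no active states
rest 'ee' ignored (set empty)
after full input: {}  (accept=1 not in)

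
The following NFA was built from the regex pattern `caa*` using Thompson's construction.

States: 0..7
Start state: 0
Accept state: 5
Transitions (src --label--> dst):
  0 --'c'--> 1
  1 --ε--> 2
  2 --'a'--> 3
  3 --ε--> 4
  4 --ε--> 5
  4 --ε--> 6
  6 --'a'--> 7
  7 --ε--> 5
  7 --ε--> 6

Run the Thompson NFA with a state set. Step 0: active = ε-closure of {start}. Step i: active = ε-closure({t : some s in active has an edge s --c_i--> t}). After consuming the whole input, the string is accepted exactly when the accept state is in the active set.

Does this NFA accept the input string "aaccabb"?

initial (ε-close {0}): {0}
'a' @ 1: {}  — no active states
rest 'accabb' ignored (set empty)
end set {} — state 5 not in

Answer: REJECT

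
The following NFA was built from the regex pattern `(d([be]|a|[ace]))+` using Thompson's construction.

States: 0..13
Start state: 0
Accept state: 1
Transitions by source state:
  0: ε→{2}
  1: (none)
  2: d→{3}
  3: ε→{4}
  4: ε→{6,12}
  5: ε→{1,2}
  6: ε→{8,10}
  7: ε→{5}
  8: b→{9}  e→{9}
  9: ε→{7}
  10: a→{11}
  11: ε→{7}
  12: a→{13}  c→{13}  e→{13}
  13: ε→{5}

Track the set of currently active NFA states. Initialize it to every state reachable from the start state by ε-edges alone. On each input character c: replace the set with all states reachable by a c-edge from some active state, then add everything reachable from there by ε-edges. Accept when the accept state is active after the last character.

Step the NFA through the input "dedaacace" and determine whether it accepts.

Answer: REJECT

Derivation:
start: ε-closure({0}) = {0,2}
'd' @ 1: {3,4,6,8,10,12}
'e' @ 2: {1,2,5,7,9,13}  [accepting]
'd' @ 3: {3,4,6,8,10,12}
'a' @ 4: {1,2,5,7,11,13}  [accepting]
'a' @ 5: {}  — no active states
rest 'cace' ignored (set empty)
end set {} — state 1 not in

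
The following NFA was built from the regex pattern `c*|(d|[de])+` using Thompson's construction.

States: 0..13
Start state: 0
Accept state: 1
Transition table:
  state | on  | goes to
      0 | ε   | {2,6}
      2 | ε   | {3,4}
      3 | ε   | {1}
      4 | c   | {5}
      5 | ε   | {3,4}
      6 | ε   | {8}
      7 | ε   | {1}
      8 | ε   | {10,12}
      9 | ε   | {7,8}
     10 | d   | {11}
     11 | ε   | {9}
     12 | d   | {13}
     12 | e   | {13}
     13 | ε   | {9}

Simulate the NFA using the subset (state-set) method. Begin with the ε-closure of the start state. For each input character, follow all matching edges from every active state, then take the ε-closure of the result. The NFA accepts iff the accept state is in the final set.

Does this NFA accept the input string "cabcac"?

initial (ε-close {0}): {0,1,2,3,4,6,8,10,12}
'c' @ 1: {1,3,4,5}  [accepting]
'a' @ 2: {}  — state set empty
rest 'bcac' ignored (set empty)
end set {} — state 1 not in

Answer: REJECT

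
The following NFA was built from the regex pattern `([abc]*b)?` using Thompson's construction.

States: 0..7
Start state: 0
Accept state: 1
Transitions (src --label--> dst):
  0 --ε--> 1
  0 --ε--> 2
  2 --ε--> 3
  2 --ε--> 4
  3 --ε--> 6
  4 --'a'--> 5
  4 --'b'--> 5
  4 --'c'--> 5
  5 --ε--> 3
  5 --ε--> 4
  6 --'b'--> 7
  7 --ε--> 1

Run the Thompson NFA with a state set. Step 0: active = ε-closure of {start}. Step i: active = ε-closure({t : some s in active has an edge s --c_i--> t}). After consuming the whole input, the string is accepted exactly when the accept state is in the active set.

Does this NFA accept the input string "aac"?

Answer: REJECT

Trace:
initial (ε-close {0}): {0,1,2,3,4,6}
'a' @ 1: {3,4,5,6}
'a' @ 2: {3,4,5,6}
'c' @ 3: {3,4,5,6}
after full input: {3,4,5,6}  (accept=1 not in)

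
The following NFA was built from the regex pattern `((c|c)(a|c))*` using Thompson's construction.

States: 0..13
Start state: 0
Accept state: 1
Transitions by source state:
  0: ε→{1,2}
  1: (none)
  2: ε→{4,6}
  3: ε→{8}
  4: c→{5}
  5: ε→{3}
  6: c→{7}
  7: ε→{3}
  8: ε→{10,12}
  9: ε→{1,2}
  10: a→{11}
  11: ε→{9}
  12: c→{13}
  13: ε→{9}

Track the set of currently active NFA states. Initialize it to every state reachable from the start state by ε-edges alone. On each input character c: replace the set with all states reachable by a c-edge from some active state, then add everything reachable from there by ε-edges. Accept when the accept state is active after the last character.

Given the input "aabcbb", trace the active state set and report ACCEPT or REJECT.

Answer: REJECT

Steps:
start: ε-closure({0}) = {0,1,2,4,6}
'a' @ 1: {}  — state set empty
rest 'abcbb' ignored (set empty)
end set {} — state 1 not in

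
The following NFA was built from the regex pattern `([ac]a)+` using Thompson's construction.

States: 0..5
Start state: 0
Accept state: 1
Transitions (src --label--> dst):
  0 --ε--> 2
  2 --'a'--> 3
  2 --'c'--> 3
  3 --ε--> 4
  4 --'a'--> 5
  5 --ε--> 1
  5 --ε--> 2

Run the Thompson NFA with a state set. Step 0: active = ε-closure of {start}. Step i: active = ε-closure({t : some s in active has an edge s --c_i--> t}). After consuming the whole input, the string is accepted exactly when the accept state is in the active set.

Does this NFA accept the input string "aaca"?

S₀ = ε-closure({0}) = {0,2}
'a' @ 1: {3,4}
'a' @ 2: {1,2,5}  (accept∈set)
'c' @ 3: {3,4}
'a' @ 4: {1,2,5}  (accept∈set)
after full input: {1,2,5}  (accept=1 in)

Answer: ACCEPT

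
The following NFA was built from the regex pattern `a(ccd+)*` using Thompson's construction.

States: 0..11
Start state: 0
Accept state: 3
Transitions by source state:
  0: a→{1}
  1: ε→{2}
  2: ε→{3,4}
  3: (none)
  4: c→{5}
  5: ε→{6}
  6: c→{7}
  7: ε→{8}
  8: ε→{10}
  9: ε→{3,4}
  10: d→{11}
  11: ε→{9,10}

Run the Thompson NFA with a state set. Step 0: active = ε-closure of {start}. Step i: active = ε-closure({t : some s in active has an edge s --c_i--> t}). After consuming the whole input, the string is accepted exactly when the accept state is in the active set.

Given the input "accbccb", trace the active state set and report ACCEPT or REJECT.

Answer: REJECT

Steps:
S₀ = ε-closure({0}) = {0}
'a' @ 1: {1,2,3,4}  (accept∈set)
'c' @ 2: {5,6}
'c' @ 3: {7,8,10}
'b' @ 4: {}  — dead — no transitions
rest 'ccb' ignored (set empty)
end set {} — state 3 not in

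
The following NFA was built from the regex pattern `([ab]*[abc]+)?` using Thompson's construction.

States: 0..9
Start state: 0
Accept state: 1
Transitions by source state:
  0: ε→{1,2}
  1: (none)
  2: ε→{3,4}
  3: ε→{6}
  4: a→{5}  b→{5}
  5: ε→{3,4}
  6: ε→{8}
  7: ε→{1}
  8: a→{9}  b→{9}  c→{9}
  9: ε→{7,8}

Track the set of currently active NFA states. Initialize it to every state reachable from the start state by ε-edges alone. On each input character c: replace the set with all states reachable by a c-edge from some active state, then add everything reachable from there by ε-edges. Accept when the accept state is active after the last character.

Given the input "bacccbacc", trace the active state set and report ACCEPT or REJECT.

S₀ = ε-closure({0}) = {0,1,2,3,4,6,8}
'b' @ 1: {1,3,4,5,6,7,8,9}  [accepting]
'a' @ 2: {1,3,4,5,6,7,8,9}  [accepting]
'c' @ 3: {1,7,8,9}  [accepting]
'c' @ 4: {1,7,8,9}  [accepting]
'c' @ 5: {1,7,8,9}  [accepting]
'b' @ 6: {1,7,8,9}  [accepting]
'a' @ 7: {1,7,8,9}  [accepting]
'c' @ 8: {1,7,8,9}  [accepting]
'c' @ 9: {1,7,8,9}  [accepting]
after full input: {1,7,8,9}  (accept=1 in)

Answer: ACCEPT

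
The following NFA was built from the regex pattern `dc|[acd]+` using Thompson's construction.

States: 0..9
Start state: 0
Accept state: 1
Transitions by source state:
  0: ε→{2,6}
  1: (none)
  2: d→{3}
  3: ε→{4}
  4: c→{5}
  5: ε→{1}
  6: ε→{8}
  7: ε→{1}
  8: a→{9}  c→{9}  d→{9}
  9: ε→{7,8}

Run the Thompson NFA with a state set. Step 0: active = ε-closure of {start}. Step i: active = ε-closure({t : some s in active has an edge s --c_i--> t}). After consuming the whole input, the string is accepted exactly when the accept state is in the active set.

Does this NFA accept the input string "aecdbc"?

Answer: REJECT

Derivation:
initial (ε-close {0}): {0,2,6,8}
'a' @ 1: {1,7,8,9}  (accept∈set)
'e' @ 2: {}  — no active states
rest 'cdbc' ignored (set empty)
final: {}; accept 1 not in set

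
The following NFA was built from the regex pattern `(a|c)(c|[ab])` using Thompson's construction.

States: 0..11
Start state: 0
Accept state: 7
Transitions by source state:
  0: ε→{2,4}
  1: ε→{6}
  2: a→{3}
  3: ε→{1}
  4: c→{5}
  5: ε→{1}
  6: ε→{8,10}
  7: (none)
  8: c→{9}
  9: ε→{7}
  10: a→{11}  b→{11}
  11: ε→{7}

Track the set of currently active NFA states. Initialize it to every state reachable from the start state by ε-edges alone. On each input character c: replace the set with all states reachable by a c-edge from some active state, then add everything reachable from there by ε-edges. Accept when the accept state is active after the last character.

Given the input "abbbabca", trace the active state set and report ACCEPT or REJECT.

initial (ε-close {0}): {0,2,4}
'a' @ 1: {1,3,6,8,10}
'b' @ 2: {7,11}  (accept∈set)
'b' @ 3: {}  — no active states
rest 'babca' ignored (set empty)
end set {} — state 7 not in

Answer: REJECT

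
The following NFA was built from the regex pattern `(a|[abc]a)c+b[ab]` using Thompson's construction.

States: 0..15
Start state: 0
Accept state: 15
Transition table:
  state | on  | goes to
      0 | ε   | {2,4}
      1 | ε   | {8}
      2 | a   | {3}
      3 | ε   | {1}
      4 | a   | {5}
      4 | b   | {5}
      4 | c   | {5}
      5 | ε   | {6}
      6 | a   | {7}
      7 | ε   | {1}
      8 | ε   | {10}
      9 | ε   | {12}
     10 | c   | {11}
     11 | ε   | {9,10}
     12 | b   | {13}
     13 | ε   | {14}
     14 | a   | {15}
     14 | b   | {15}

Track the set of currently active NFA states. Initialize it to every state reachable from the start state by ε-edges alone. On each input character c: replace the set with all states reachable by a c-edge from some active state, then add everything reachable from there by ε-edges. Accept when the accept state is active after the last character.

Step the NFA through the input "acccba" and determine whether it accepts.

Answer: ACCEPT

Derivation:
S₀ = ε-closure({0}) = {0,2,4}
'a' @ 1: {1,3,5,6,8,10}
'c' @ 2: {9,10,11,12}
'c' @ 3: {9,10,11,12}
'c' @ 4: {9,10,11,12}
'b' @ 5: {13,14}
'a' @ 6: {15}  [accepting]
after full input: {15}  (accept=15 in)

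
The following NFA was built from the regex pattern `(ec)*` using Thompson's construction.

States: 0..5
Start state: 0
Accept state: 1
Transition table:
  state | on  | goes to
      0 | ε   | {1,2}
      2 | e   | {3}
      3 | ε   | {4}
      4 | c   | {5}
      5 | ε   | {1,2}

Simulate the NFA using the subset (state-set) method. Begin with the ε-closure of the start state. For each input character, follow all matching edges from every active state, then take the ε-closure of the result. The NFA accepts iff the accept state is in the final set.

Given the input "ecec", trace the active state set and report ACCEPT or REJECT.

start: ε-closure({0}) = {0,1,2}
'e' @ 1: {3,4}
'c' @ 2: {1,2,5}  [accepting]
'e' @ 3: {3,4}
'c' @ 4: {1,2,5}  [accepting]
after full input: {1,2,5}  (accept=1 in)

Answer: ACCEPT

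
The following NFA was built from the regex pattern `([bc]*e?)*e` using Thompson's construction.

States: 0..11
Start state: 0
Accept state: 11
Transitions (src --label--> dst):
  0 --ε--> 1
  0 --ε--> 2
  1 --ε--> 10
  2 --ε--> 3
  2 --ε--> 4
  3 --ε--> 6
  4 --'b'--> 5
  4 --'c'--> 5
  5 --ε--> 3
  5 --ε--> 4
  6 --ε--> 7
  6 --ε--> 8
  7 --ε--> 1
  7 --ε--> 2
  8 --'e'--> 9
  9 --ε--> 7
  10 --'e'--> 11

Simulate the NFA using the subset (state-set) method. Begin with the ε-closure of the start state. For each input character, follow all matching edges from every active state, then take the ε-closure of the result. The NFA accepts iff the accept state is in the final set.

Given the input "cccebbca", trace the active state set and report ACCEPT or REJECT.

initial (ε-close {0}): {0,1,2,3,4,6,7,8,10}
'c' @ 1: {1,2,3,4,5,6,7,8,10}
'c' @ 2: {1,2,3,4,5,6,7,8,10}
'c' @ 3: {1,2,3,4,5,6,7,8,10}
'e' @ 4: {1,2,3,4,6,7,8,9,10,11}  [accepting]
'b' @ 5: {1,2,3,4,5,6,7,8,10}
'b' @ 6: {1,2,3,4,5,6,7,8,10}
'c' @ 7: {1,2,3,4,5,6,7,8,10}
'a' @ 8: {}  — no active states
end set {} — state 11 not in

Answer: REJECT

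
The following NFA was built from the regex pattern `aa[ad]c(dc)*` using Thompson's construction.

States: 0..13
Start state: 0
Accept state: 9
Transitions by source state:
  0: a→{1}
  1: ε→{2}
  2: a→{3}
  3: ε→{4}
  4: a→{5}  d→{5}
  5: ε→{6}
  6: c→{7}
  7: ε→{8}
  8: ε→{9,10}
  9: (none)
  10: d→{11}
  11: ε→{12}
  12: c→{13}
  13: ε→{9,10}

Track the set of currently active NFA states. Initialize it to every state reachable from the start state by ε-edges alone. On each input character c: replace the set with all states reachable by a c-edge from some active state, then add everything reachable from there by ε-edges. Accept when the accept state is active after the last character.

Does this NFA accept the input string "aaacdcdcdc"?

start: ε-closure({0}) = {0}
'a' @ 1: {1,2}
'a' @ 2: {3,4}
'a' @ 3: {5,6}
'c' @ 4: {7,8,9,10}  [accepting]
'd' @ 5: {11,12}
'c' @ 6: {9,10,13}  [accepting]
'd' @ 7: {11,12}
'c' @ 8: {9,10,13}  [accepting]
'd' @ 9: {11,12}
'c' @ 10: {9,10,13}  [accepting]
after full input: {9,10,13}  (accept=9 in)

Answer: ACCEPT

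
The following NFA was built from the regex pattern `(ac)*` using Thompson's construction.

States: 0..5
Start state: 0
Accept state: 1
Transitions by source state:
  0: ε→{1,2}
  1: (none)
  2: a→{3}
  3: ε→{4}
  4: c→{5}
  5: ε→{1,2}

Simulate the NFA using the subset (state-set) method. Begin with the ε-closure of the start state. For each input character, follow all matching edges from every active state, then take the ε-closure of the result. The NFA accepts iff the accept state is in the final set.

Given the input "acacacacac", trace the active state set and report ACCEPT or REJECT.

start: ε-closure({0}) = {0,1,2}
'a' @ 1: {3,4}
'c' @ 2: {1,2,5}  (accept∈set)
'a' @ 3: {3,4}
'c' @ 4: {1,2,5}  (accept∈set)
'a' @ 5: {3,4}
'c' @ 6: {1,2,5}  (accept∈set)
'a' @ 7: {3,4}
'c' @ 8: {1,2,5}  (accept∈set)
'a' @ 9: {3,4}
'c' @ 10: {1,2,5}  (accept∈set)
end set {1,2,5} — state 1 in

Answer: ACCEPT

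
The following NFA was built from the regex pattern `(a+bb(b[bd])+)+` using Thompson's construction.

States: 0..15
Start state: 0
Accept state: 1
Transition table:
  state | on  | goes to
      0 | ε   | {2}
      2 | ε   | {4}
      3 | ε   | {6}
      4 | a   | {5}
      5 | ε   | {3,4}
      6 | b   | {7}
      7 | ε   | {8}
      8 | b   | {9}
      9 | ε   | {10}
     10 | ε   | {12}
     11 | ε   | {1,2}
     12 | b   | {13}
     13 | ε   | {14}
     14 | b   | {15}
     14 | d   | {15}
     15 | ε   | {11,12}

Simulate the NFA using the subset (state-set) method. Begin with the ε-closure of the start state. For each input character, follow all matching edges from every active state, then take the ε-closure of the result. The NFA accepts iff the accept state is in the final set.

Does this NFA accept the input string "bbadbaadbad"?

start: ε-closure({0}) = {0,2,4}
'b' @ 1: {}  — no active states
rest 'badbaadbad' ignored (set empty)
final: {}; accept 1 not in set

Answer: REJECT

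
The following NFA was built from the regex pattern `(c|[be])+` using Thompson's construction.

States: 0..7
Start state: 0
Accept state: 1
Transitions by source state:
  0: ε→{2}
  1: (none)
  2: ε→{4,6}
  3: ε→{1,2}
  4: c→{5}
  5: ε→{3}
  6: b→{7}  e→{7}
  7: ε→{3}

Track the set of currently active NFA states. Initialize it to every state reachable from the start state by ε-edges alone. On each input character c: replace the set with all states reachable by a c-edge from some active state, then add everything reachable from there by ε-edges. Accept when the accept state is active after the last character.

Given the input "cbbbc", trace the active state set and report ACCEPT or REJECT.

Answer: ACCEPT

Trace:
S₀ = ε-closure({0}) = {0,2,4,6}
'c' @ 1: {1,2,3,4,5,6}  ✓accept
'b' @ 2: {1,2,3,4,6,7}  ✓accept
'b' @ 3: {1,2,3,4,6,7}  ✓accept
'b' @ 4: {1,2,3,4,6,7}  ✓accept
'c' @ 5: {1,2,3,4,5,6}  ✓accept
after full input: {1,2,3,4,5,6}  (accept=1 in)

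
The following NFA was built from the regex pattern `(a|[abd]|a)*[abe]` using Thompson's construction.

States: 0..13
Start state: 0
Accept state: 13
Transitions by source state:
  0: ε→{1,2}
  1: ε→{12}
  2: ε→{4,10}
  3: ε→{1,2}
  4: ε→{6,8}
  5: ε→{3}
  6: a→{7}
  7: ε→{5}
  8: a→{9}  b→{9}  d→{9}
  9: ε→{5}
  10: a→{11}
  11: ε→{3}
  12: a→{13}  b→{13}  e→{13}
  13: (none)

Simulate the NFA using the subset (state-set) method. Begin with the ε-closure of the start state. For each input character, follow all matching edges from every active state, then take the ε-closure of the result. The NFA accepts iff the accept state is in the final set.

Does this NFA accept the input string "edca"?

start: ε-closure({0}) = {0,1,2,4,6,8,10,12}
'e' @ 1: {13}  [accepting]
'd' @ 2: {}  — no active states
rest 'ca' ignored (set empty)
after full input: {}  (accept=13 not in)

Answer: REJECT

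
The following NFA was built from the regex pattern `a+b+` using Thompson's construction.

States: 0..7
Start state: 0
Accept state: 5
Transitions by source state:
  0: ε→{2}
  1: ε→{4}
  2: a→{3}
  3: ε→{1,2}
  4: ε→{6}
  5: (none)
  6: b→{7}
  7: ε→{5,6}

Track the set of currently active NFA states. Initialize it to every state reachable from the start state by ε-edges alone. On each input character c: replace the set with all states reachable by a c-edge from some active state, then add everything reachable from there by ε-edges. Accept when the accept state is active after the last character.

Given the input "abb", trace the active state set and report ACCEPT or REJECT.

Answer: ACCEPT

Steps:
start: ε-closure({0}) = {0,2}
'a' @ 1: {1,2,3,4,6}
'b' @ 2: {5,6,7}  (accept∈set)
'b' @ 3: {5,6,7}  (accept∈set)
after full input: {5,6,7}  (accept=5 in)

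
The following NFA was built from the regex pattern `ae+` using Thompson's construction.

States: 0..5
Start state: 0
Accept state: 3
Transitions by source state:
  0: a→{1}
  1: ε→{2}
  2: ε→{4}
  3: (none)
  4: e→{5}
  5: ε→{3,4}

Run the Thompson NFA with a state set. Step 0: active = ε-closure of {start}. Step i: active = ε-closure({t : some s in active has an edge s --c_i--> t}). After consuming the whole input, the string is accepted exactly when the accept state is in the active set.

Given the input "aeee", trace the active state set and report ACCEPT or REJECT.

start: ε-closure({0}) = {0}
'a' @ 1: {1,2,4}
'e' @ 2: {3,4,5}  (accept∈set)
'e' @ 3: {3,4,5}  (accept∈set)
'e' @ 4: {3,4,5}  (accept∈set)
end set {3,4,5} — state 3 in

Answer: ACCEPT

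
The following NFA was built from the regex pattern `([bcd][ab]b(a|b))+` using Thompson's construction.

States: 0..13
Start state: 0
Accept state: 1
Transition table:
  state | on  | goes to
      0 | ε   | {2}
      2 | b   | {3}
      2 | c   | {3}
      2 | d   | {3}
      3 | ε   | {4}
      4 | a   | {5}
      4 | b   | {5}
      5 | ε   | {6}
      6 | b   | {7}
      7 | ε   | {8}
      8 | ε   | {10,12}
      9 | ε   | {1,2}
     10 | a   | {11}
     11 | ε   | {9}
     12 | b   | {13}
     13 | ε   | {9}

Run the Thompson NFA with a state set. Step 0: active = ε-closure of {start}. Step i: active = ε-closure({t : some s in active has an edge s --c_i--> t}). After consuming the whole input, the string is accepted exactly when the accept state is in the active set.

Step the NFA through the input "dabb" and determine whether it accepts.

S₀ = ε-closure({0}) = {0,2}
'd' @ 1: {3,4}
'a' @ 2: {5,6}
'b' @ 3: {7,8,10,12}
'b' @ 4: {1,2,9,13}  ✓accept
end set {1,2,9,13} — state 1 in

Answer: ACCEPT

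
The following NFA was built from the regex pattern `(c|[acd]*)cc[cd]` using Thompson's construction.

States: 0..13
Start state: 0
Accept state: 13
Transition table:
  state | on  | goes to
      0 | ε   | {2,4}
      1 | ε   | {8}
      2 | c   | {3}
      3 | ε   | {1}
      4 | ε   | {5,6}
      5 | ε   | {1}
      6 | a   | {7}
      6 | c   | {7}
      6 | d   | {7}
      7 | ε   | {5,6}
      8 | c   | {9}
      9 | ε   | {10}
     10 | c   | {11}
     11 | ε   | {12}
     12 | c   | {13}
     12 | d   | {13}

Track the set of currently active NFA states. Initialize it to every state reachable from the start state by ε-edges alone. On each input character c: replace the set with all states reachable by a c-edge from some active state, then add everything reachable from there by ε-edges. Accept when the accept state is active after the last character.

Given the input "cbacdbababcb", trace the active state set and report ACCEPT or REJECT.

Answer: REJECT

Trace:
initial (ε-close {0}): {0,1,2,4,5,6,8}
'c' @ 1: {1,3,5,6,7,8,9,10}
'b' @ 2: {}  — dead — no transitions
rest 'acdbababcb' ignored (set empty)
end set {} — state 13 not in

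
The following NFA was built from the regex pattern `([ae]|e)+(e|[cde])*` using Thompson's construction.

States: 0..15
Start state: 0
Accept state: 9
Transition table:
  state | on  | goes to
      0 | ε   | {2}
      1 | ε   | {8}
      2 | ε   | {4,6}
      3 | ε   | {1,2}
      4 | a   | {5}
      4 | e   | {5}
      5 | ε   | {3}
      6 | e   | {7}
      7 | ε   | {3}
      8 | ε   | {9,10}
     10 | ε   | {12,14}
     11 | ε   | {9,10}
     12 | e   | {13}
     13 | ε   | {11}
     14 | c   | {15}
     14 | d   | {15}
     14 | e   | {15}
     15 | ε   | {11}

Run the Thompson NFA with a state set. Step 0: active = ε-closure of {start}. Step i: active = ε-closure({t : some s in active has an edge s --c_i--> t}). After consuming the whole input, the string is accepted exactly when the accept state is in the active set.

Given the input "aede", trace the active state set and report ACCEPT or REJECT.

Answer: ACCEPT

Trace:
S₀ = ε-closure({0}) = {0,2,4,6}
'a' @ 1: {1,2,3,4,5,6,8,9,10,12,14}  [accepting]
'e' @ 2: {1,2,3,4,5,6,7,8,9,10,11,12,13,14,15}  [accepting]
'd' @ 3: {9,10,11,12,14,15}  [accepting]
'e' @ 4: {9,10,11,12,13,14,15}  [accepting]
final: {9,10,11,12,13,14,15}; accept 9 in set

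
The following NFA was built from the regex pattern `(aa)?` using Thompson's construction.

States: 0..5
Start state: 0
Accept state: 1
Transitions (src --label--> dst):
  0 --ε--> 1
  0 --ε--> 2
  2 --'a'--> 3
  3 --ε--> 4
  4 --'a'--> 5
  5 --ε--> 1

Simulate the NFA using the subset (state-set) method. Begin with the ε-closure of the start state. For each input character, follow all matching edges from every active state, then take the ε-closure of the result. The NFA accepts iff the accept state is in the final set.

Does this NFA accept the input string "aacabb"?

Answer: REJECT

Derivation:
S₀ = ε-closure({0}) = {0,1,2}
'a' @ 1: {3,4}
'a' @ 2: {1,5}  [accepting]
'c' @ 3: {}  — dead — no transitions
rest 'abb' ignored (set empty)
end set {} — state 1 not in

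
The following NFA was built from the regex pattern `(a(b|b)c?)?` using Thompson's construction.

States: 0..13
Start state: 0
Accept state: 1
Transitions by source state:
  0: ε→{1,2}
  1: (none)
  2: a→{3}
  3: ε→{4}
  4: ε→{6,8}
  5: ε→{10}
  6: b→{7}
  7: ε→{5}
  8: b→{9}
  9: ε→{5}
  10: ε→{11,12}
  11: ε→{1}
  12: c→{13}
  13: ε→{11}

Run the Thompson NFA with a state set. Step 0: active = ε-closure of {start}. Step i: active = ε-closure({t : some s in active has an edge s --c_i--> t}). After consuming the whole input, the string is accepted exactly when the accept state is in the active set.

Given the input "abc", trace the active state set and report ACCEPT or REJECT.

Answer: ACCEPT

Trace:
start: ε-closure({0}) = {0,1,2}
'a' @ 1: {3,4,6,8}
'b' @ 2: {1,5,7,9,10,11,12}  (accept∈set)
'c' @ 3: {1,11,13}  (accept∈set)
end set {1,11,13} — state 1 in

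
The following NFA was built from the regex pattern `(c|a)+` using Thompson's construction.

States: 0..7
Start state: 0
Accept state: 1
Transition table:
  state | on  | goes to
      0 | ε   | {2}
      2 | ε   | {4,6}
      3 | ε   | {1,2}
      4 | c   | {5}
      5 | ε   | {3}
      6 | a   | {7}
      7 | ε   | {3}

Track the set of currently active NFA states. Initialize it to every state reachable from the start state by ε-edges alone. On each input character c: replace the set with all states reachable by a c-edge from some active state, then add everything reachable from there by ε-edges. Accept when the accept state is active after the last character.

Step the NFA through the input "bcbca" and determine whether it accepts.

Answer: REJECT

Trace:
S₀ = ε-closure({0}) = {0,2,4,6}
'b' @ 1: {}  — no active states
rest 'cbca' ignored (set empty)
after full input: {}  (accept=1 not in)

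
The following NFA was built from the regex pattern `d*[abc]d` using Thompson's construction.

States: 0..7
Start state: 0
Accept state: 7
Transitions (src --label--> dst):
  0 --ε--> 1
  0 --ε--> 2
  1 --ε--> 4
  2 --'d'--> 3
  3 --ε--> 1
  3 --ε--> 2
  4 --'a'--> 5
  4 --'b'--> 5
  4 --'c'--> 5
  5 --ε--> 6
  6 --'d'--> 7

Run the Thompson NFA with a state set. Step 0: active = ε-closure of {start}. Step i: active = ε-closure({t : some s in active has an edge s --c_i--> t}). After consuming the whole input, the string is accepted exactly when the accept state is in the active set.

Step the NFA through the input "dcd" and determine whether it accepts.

start: ε-closure({0}) = {0,1,2,4}
'd' @ 1: {1,2,3,4}
'c' @ 2: {5,6}
'd' @ 3: {7}  [accepting]
final: {7}; accept 7 in set

Answer: ACCEPT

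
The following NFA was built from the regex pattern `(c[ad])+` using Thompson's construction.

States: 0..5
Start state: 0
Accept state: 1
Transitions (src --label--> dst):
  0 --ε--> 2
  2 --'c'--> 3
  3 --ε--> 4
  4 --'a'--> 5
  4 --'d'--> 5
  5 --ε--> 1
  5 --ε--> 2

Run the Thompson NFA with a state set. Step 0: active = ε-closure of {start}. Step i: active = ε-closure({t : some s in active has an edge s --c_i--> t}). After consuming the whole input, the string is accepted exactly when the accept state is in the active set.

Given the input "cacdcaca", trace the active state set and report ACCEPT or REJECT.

Answer: ACCEPT

Trace:
S₀ = ε-closure({0}) = {0,2}
'c' @ 1: {3,4}
'a' @ 2: {1,2,5}  [accepting]
'c' @ 3: {3,4}
'd' @ 4: {1,2,5}  [accepting]
'c' @ 5: {3,4}
'a' @ 6: {1,2,5}  [accepting]
'c' @ 7: {3,4}
'a' @ 8: {1,2,5}  [accepting]
final: {1,2,5}; accept 1 in set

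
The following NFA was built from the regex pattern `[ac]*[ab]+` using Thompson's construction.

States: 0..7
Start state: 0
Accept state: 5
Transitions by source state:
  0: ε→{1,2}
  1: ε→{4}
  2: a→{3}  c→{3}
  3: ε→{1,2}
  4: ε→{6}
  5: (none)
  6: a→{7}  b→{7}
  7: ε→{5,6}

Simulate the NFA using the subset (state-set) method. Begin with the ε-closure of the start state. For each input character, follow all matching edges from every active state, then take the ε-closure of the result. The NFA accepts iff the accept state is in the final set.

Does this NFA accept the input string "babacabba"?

start: ε-closure({0}) = {0,1,2,4,6}
'b' @ 1: {5,6,7}  ✓accept
'a' @ 2: {5,6,7}  ✓accept
'b' @ 3: {5,6,7}  ✓accept
'a' @ 4: {5,6,7}  ✓accept
'c' @ 5: {}  — state set empty
rest 'abba' ignored (set empty)
after full input: {}  (accept=5 not in)

Answer: REJECT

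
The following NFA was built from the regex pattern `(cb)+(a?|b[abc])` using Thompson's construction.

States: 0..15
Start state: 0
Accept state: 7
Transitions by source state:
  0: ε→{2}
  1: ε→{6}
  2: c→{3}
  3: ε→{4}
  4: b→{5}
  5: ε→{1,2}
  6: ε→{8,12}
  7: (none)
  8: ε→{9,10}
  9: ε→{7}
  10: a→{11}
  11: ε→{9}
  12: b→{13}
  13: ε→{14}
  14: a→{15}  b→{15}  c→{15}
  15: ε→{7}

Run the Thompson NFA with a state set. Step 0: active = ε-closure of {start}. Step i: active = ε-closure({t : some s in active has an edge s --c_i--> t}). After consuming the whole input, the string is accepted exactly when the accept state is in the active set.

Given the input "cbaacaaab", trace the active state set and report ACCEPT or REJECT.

start: ε-closure({0}) = {0,2}
'c' @ 1: {3,4}
'b' @ 2: {1,2,5,6,7,8,9,10,12}  [accepting]
'a' @ 3: {7,9,11}  [accepting]
'a' @ 4: {}  — no active states
rest 'caaab' ignored (set empty)
end set {} — state 7 not in

Answer: REJECT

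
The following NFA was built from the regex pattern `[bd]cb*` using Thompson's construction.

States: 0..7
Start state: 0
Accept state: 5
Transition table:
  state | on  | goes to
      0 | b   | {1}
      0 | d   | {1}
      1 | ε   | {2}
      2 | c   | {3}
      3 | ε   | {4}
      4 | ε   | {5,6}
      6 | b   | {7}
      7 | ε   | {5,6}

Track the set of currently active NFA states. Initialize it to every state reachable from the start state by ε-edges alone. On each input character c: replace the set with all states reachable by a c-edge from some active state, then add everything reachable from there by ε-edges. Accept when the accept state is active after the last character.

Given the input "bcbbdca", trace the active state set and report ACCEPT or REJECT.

Answer: REJECT

Trace:
S₀ = ε-closure({0}) = {0}
'b' @ 1: {1,2}
'c' @ 2: {3,4,5,6}  [accepting]
'b' @ 3: {5,6,7}  [accepting]
'b' @ 4: {5,6,7}  [accepting]
'd' @ 5: {}  — dead — no transitions
rest 'ca' ignored (set empty)
end set {} — state 5 not in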